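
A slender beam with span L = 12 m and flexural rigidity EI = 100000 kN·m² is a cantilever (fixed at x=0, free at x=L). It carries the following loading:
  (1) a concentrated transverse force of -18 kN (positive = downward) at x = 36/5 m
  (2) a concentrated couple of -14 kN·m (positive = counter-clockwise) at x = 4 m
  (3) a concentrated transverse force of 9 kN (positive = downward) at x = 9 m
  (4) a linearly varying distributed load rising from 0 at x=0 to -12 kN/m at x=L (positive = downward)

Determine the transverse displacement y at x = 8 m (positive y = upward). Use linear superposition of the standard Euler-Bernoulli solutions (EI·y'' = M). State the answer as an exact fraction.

y(8) = 305011/2343750 m

Load 1 — point force P=-18 kN at a=36/5 m (b=L-a=24/5):
  y_1 = -Pa²(3x-a)/(6EI)  [x>a] = -(-18)·(36/5)²·(3·8-(36/5))/(6·100000) = 10206/390625 m
Load 2 — applied couple M₀=-14 kN·m at a=4 m (b=L-a=8):
  y_2 = M₀a(2x-a)/(2EI)  [x>a] = (-14)·4·(2·8-4)/(2·100000) = -21/6250 m
Load 3 — point force P=9 kN at a=9 m (b=L-a=3):
  y_3 = -Px²(3a-x)/(6EI)  [x≤a] = -9·8²·(3·9-8)/(6·100000) = -57/3125 m
Load 4 — triangular load w₀=-12 kN/m (0→w₀ over full span):
  y_4 = (w₀Lx³/12-w₀L²x²/6-w₀x⁵/(120L))/EI = ((-12)·12·8³/12-(-12)·12²·8²/6-(-12)·8⁵/(120·12))/100000 = 5888/46875 m
Superposition: y = Σ y_i = 305011/2343750 m ≈ 0.130138 m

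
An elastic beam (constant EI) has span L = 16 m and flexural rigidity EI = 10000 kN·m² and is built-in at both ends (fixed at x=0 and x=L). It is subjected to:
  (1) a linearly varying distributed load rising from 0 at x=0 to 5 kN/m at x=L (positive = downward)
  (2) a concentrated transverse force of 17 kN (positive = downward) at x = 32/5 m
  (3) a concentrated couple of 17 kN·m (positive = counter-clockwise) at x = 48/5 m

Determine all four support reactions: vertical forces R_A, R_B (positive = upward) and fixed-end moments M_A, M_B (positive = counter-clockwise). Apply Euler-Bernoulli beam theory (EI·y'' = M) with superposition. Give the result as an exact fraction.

R_A = 12273/500 kN, M_A = 32728/375 kN·m, R_B = 16227/500 kN, M_B = -11009/125 kN·m

Load 1 — triangular load w₀=5 kN/m (0→w₀ over full span):
  R_A = 3w₀L/20 = 3·5·16/20 = 12 kN
  M_A = w₀L²/30 = 5·16²/30 = 128/3 kN·m
  R_B = 7w₀L/20 = 7·5·16/20 = 28 kN
  M_B = -w₀L²/20 = -5·16²/20 = -64 kN·m
Load 2 — point force P=17 kN at a=32/5 m (b=L-a=48/5):
  R_A = Pb²(3a+b)/L³ = 17·(48/5)²·(3·(32/5)+(48/5))/16³ = 1377/125 kN
  M_A = Pab²/L² = 17·(32/5)·(48/5)²/16² = 4896/125 kN·m
  R_B = Pa²(a+3b)/L³ = 17·(32/5)²·((32/5)+3·(48/5))/16³ = 748/125 kN
  M_B = -Pa²b/L² = -17·(32/5)²·(48/5)/16² = -3264/125 kN·m
Load 3 — applied couple M₀=17 kN·m at a=48/5 m (b=L-a=32/5):
  R_A = 6M₀ab/L³ = 6·17·(48/5)·(32/5)/16³ = 153/100 kN
  M_A = M₀b(2a-b)/L² = 17·(32/5)·(2·(48/5)-(32/5))/16² = 136/25 kN·m
  R_B = -6M₀ab/L³ = -6·17·(48/5)·(32/5)/16³ = -153/100 kN
  M_B = M₀a(2b-a)/L² = 17·(48/5)·(2·(32/5)-(48/5))/16² = 51/25 kN·m
Superposition: R_A = 12273/500 kN, M_A = 32728/375 kN·m, R_B = 16227/500 kN, M_B = -11009/125 kN·m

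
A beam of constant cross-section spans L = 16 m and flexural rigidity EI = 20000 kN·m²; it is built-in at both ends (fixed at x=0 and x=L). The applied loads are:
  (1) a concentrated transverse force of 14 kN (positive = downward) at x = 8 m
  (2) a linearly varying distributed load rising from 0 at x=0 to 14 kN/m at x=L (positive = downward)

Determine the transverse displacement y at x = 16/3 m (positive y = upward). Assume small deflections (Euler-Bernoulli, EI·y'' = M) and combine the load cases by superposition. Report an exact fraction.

Load 1 — point force P=14 kN at a=8 m (b=L-a=8):
  y_1 = -Pb²x²(3aL-(3a+b)x)/(6L³EI)  [x≤a] = -14·8²·(16/3)²·(3·8·16-(3·8+8)·(16/3))/(6·16³·20000) = -112/10125 m
Load 2 — triangular load w₀=14 kN/m (0→w₀ over full span):
  y_2 = -w₀x²(L-x)²(x+2L)/(120LEI) = -14·(16/3)²·(16-(16/3))²·((16/3)+2·16)/(120·16·20000) = -100352/2278125 m
Superposition: y = Σ y_i = -125552/2278125 m ≈ -0.055112 m

y(16/3) = -125552/2278125 m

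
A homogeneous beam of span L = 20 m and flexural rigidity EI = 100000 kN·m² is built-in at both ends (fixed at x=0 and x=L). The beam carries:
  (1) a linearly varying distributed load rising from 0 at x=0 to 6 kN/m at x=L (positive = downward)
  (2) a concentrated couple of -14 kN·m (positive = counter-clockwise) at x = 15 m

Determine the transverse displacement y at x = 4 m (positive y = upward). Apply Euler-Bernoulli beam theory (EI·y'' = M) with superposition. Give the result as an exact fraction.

Load 1 — triangular load w₀=6 kN/m (0→w₀ over full span):
  y_1 = -w₀x²(L-x)²(x+2L)/(120LEI) = -6·4²·(20-4)²·(4+2·20)/(120·20·100000) = -352/78125 m
Load 2 — applied couple M₀=-14 kN·m at a=15 m (b=L-a=5):
  y_2 = (R_Ax³/6 - M_Ax²/2)/EI  [x≤a] with R_A=-63/80, M_A=-35/8 = ((-63/80)·4³/6 - (-35/8)·4²/2)/100000 = 133/500000 m
Superposition: y = Σ y_i = -10599/2500000 m ≈ -0.004240 m

y(4) = -10599/2500000 m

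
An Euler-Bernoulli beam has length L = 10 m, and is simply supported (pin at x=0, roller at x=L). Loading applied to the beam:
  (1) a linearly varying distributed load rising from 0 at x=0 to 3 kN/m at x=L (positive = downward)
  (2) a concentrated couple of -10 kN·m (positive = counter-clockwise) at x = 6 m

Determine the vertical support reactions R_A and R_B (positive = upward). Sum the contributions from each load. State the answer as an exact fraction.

Load 1 — triangular load w₀=3 kN/m (0→w₀ over full span):
  R_A = w₀L/6 = 3·10/6 = 5 kN
  R_B = w₀L/3 = 3·10/3 = 10 kN
Load 2 — applied couple M₀=-10 kN·m at a=6 m (b=L-a=4):
  R_A = M₀/L = (-10)/10 = -1 kN
  R_B = -M₀/L = -(-10)/10 = 1 kN
Superposition: R_A = 4 kN, R_B = 11 kN

R_A = 4 kN, R_B = 11 kN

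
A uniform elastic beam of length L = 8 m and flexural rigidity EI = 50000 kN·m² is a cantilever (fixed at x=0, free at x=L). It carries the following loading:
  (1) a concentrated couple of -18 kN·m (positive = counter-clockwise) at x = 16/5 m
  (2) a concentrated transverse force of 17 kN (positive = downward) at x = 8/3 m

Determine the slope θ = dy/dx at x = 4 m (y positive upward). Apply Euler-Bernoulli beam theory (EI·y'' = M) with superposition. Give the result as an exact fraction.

θ(4) = -332/140625 rad

Load 1 — applied couple M₀=-18 kN·m at a=16/5 m (b=L-a=24/5):
  θ_1 = M₀a/EI  [x>a] = (-18)·(16/5)/50000 = -18/15625 rad
Load 2 — point force P=17 kN at a=8/3 m (b=L-a=16/3):
  θ_2 = -Pa²/(2EI)  [x>a] = -17·(8/3)²/(2·50000) = -34/28125 rad
Superposition: θ = Σ θ_i = -332/140625 rad ≈ -0.002361 rad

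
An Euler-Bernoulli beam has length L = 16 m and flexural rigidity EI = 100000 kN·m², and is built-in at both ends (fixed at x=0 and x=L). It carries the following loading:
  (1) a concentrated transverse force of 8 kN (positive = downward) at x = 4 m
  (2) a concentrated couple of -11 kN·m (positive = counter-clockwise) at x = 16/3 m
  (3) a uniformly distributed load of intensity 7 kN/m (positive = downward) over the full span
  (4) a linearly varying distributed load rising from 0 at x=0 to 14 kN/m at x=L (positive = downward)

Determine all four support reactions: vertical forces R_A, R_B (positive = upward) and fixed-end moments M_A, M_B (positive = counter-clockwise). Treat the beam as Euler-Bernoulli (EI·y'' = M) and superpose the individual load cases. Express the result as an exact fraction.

Load 1 — point force P=8 kN at a=4 m (b=L-a=12):
  R_A = Pb²(3a+b)/L³ = 8·12²·(3·4+12)/16³ = 27/4 kN
  M_A = Pab²/L² = 8·4·12²/16² = 18 kN·m
  R_B = Pa²(a+3b)/L³ = 8·4²·(4+3·12)/16³ = 5/4 kN
  M_B = -Pa²b/L² = -8·4²·12/16² = -6 kN·m
Load 2 — applied couple M₀=-11 kN·m at a=16/3 m (b=L-a=32/3):
  R_A = 6M₀ab/L³ = 6·(-11)·(16/3)·(32/3)/16³ = -11/12 kN
  M_A = M₀b(2a-b)/L² = (-11)·(32/3)·(2·(16/3)-(32/3))/16² = 0 kN·m
  R_B = -6M₀ab/L³ = -6·(-11)·(16/3)·(32/3)/16³ = 11/12 kN
  M_B = M₀a(2b-a)/L² = (-11)·(16/3)·(2·(32/3)-(16/3))/16² = -11/3 kN·m
Load 3 — uniform load w=7 kN/m over full span:
  R_A = wL/2 = 7·16/2 = 56 kN
  M_A = wL²/12 = 7·16²/12 = 448/3 kN·m
  R_B = wL/2 = 7·16/2 = 56 kN
  M_B = -wL²/12 = -7·16²/12 = -448/3 kN·m
Load 4 — triangular load w₀=14 kN/m (0→w₀ over full span):
  R_A = 3w₀L/20 = 3·14·16/20 = 168/5 kN
  M_A = w₀L²/30 = 14·16²/30 = 1792/15 kN·m
  R_B = 7w₀L/20 = 7·14·16/20 = 392/5 kN
  M_B = -w₀L²/20 = -14·16²/20 = -896/5 kN·m
Superposition: R_A = 2863/30 kN, M_A = 1434/5 kN·m, R_B = 4097/30 kN, M_B = -1691/5 kN·m

R_A = 2863/30 kN, M_A = 1434/5 kN·m, R_B = 4097/30 kN, M_B = -1691/5 kN·m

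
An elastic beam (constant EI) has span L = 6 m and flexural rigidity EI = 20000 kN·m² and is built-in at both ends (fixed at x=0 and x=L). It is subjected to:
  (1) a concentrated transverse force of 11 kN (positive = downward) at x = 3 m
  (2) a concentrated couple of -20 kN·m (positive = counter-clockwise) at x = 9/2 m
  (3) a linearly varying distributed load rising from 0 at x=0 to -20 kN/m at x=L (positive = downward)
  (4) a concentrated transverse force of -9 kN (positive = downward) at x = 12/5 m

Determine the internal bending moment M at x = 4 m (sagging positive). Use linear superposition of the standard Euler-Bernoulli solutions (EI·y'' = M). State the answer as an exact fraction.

M(4) = -22046/1125 kN·m

Load 1 — point force P=11 kN at a=3 m (b=L-a=3):
  M_1 = Pa²(a+3b)(L-x)/L³ - Pa²b/L²  [x>a] = 11·3²·(3+3·3)·(6-4)/6³ - 11·3²·3/6² = 11/4 kN·m
Load 2 — applied couple M₀=-20 kN·m at a=9/2 m (b=L-a=3/2):
  M_2 = R_Ax - M_A  [x≤a] with R_A=-15/4, M_A=-25/4 = (-15/4)·4 - (-25/4) = -35/4 kN·m
Load 3 — triangular load w₀=-20 kN/m (0→w₀ over full span):
  M_3 = 3w₀Lx/20 - w₀L²/30 - w₀x³/(6L) = 3·(-20)·6·4/20 - (-20)·6²/30 - (-20)·4³/(6·6) = -112/9 kN·m
Load 4 — point force P=-9 kN at a=12/5 m (b=L-a=18/5):
  M_4 = Pa²(a+3b)(L-x)/L³ - Pa²b/L²  [x>a] = (-9)·(12/5)²·((12/5)+3·(18/5))·(6-4)/6³ - (-9)·(12/5)²·(18/5)/6² = -144/125 kN·m
Superposition: M = Σ M_i = -22046/1125 kN·m ≈ -19.596444 kN·m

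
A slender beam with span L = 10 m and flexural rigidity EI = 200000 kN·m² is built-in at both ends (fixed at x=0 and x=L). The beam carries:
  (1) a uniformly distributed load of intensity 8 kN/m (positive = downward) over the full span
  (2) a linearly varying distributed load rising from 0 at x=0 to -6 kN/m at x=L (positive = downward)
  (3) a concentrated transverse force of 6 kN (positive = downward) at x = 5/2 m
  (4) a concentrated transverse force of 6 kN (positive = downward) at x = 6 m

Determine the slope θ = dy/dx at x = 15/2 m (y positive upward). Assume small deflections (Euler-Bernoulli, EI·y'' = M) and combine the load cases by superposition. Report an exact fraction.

θ(15/2) = 16649/64000000 rad

Load 1 — uniform load w=8 kN/m over full span:
  θ_1 = -wx(L-x)(L-2x)/(12EI) = -8·(15/2)·(10-(15/2))·(10-2·(15/2))/(12·200000) = 1/3200 rad
Load 2 — triangular load w₀=-6 kN/m (0→w₀ over full span):
  θ_2 = -w₀(2x(L-x)(L-2x)(x+2L)+x²(L-x)²)/(120LEI) = -(-6)·(2·(15/2)·(10-(15/2))·(10-2·(15/2))·((15/2)+2·10)+(15/2)²·(10-(15/2))²)/(120·10·200000) = -123/1024000 rad
Load 3 — point force P=6 kN at a=5/2 m (b=L-a=15/2):
  θ_3 = Pa²(L-x)(2bL-(3b+a)(L-x))/(2L³EI)  [x>a] = 6·(5/2)²·(10-(15/2))·(2·(15/2)·10-(3·(15/2)+(5/2))·(10-(15/2)))/(2·10³·200000) = 21/1024000 rad
Load 4 — point force P=6 kN at a=6 m (b=L-a=4):
  θ_4 = Pa²(L-x)(2bL-(3b+a)(L-x))/(2L³EI)  [x>a] = 6·6²·(10-(15/2))·(2·4·10-(3·4+6)·(10-(15/2)))/(2·10³·200000) = 189/4000000 rad
Superposition: θ = Σ θ_i = 16649/64000000 rad ≈ 0.000260 rad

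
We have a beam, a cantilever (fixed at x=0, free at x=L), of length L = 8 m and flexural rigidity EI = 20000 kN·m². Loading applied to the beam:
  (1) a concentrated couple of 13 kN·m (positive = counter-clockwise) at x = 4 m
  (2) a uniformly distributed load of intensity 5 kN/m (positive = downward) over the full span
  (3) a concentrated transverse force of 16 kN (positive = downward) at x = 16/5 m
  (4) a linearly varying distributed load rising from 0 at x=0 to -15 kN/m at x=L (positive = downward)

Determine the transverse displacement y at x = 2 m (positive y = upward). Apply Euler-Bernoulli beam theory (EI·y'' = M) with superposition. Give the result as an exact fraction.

Load 1 — applied couple M₀=13 kN·m at a=4 m (b=L-a=4):
  y_1 = M₀x²/(2EI)  [x≤a] = 13·2²/(2·20000) = 13/10000 m
Load 2 — uniform load w=5 kN/m over full span:
  y_2 = -wx²(x²-4Lx+6L²)/(24EI) = -5·2²·(2²-4·8·2+6·8²)/(24·20000) = -27/2000 m
Load 3 — point force P=16 kN at a=16/5 m (b=L-a=24/5):
  y_3 = -Px²(3a-x)/(6EI)  [x≤a] = -16·2²·(3·(16/5)-2)/(6·20000) = -38/9375 m
Load 4 — triangular load w₀=-15 kN/m (0→w₀ over full span):
  y_4 = (w₀Lx³/12-w₀L²x²/6-w₀x⁵/(120L))/EI = ((-15)·8·2³/12-(-15)·8²·2²/6-(-15)·2⁵/(120·8))/20000 = 1121/40000 m
Superposition: y = Σ y_i = 7063/600000 m ≈ 0.011772 m

y(2) = 7063/600000 m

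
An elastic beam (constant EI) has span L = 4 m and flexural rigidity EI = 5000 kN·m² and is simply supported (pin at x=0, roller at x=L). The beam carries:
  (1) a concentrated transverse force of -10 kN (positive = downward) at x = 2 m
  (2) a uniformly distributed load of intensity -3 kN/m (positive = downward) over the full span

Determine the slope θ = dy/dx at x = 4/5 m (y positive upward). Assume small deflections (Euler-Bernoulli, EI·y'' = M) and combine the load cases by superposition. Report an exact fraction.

Load 1 — point force P=-10 kN at a=2 m (b=L-a=2):
  θ_1 = -Pb(L²-b²-3x²)/(6LEI)  [x≤a] = -(-10)·2·(4²-2²-3·(4/5)²)/(6·4·5000) = 21/12500 rad
Load 2 — uniform load w=-3 kN/m over full span:
  θ_2 = -w(L³-6Lx²+4x³)/(24EI) = -(-3)·(4³-6·4·(4/5)²+4·(4/5)³)/(24·5000) = 99/78125 rad
Superposition: θ = Σ θ_i = 921/312500 rad ≈ 0.002947 rad

θ(4/5) = 921/312500 rad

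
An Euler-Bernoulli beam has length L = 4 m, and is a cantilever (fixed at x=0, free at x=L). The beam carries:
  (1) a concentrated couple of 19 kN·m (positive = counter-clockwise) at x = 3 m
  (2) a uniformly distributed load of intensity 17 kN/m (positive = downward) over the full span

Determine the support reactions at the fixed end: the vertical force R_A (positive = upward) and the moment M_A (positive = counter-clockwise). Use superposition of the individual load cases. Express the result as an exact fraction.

Load 1 — applied couple M₀=19 kN·m at a=3 m (b=L-a=1):
  R_A = 0 kN
  M_A = -M₀ = -19 kN·m
Load 2 — uniform load w=17 kN/m over full span:
  R_A = wL = 17·4 = 68 kN
  M_A = wL²/2 = 17·4²/2 = 136 kN·m
Superposition: R_A = 68 kN, M_A = 117 kN·m

R_A = 68 kN, M_A = 117 kN·m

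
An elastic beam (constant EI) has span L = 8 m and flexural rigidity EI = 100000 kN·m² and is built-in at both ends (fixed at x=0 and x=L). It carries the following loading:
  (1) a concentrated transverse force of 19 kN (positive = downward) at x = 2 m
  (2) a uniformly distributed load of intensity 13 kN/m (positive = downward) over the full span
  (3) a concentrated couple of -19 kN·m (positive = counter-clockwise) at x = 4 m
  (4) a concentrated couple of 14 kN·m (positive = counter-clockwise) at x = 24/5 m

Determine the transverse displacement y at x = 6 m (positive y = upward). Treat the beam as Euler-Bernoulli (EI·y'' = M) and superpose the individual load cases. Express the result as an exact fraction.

y(6) = -2233/2400000 m

Load 1 — point force P=19 kN at a=2 m (b=L-a=6):
  y_1 = -Pa²(L-x)²(3bL-(3b+a)(L-x))/(6L³EI)  [x>a] = -19·2²·(8-6)²·(3·6·8-(3·6+2)·(8-6))/(6·8³·100000) = -247/2400000 m
Load 2 — uniform load w=13 kN/m over full span:
  y_2 = -wx²(L-x)²/(24EI) = -13·6²·(8-6)²/(24·100000) = -39/50000 m
Load 3 — applied couple M₀=-19 kN·m at a=4 m (b=L-a=4):
  y_3 = (R_Ax³/6 - M_Ax²/2 - M₀(x-a)²/2)/EI  [x>a] with R_A=-57/16, M_A=-19/4 = ((-57/16)·6³/6 - (-19/4)·6²/2 - (-19)·(6-4)²/2)/100000 = -19/400000 m
Load 4 — applied couple M₀=14 kN·m at a=24/5 m (b=L-a=16/5):
  y_4 = (R_Ax³/6 - M_Ax²/2 - M₀(x-a)²/2)/EI  [x>a] with R_A=63/25, M_A=112/25 = ((63/25)·6³/6 - (112/25)·6²/2 - 14·(6-(24/5))²/2)/100000 = 0 m
Superposition: y = Σ y_i = -2233/2400000 m ≈ -0.000930 m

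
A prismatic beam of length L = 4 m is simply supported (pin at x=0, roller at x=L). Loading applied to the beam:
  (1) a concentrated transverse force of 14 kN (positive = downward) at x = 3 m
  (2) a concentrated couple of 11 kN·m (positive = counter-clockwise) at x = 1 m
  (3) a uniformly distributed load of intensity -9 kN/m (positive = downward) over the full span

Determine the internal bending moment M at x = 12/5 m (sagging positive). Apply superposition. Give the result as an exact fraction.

Load 1 — point force P=14 kN at a=3 m (b=L-a=1):
  M_1 = Pbx/L  [x≤a] = 14·1·(12/5)/4 = 42/5 kN·m
Load 2 — applied couple M₀=11 kN·m at a=1 m (b=L-a=3):
  M_2 = M₀x/L - M₀  [x>a] = 11·(12/5)/4 - 11 = -22/5 kN·m
Load 3 — uniform load w=-9 kN/m over full span:
  M_3 = wx(L-x)/2 = (-9)·(12/5)·(4-(12/5))/2 = -432/25 kN·m
Superposition: M = Σ M_i = -332/25 kN·m ≈ -13.280000 kN·m

M(12/5) = -332/25 kN·m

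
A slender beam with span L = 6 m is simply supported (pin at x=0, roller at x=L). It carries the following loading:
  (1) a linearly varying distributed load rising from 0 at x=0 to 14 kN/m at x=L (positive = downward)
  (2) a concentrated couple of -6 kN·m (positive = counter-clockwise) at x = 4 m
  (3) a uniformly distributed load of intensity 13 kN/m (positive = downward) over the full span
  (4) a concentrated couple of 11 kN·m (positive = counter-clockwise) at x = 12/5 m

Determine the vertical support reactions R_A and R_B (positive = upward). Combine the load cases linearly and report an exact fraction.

R_A = 323/6 kN, R_B = 397/6 kN

Load 1 — triangular load w₀=14 kN/m (0→w₀ over full span):
  R_A = w₀L/6 = 14·6/6 = 14 kN
  R_B = w₀L/3 = 14·6/3 = 28 kN
Load 2 — applied couple M₀=-6 kN·m at a=4 m (b=L-a=2):
  R_A = M₀/L = (-6)/6 = -1 kN
  R_B = -M₀/L = -(-6)/6 = 1 kN
Load 3 — uniform load w=13 kN/m over full span:
  R_A = wL/2 = 13·6/2 = 39 kN
  R_B = wL/2 = 13·6/2 = 39 kN
Load 4 — applied couple M₀=11 kN·m at a=12/5 m (b=L-a=18/5):
  R_A = M₀/L = 11/6 kN
  R_B = -M₀/L = -11/6 kN
Superposition: R_A = 323/6 kN, R_B = 397/6 kN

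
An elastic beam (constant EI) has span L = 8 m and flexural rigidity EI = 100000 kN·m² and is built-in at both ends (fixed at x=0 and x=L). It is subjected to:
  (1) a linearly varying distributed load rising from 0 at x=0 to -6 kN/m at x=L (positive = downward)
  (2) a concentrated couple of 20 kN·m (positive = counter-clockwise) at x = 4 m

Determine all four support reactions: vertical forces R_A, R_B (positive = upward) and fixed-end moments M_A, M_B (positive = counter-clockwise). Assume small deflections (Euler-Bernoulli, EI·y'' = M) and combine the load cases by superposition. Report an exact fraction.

Load 1 — triangular load w₀=-6 kN/m (0→w₀ over full span):
  R_A = 3w₀L/20 = 3·(-6)·8/20 = -36/5 kN
  M_A = w₀L²/30 = (-6)·8²/30 = -64/5 kN·m
  R_B = 7w₀L/20 = 7·(-6)·8/20 = -84/5 kN
  M_B = -w₀L²/20 = -(-6)·8²/20 = 96/5 kN·m
Load 2 — applied couple M₀=20 kN·m at a=4 m (b=L-a=4):
  R_A = 6M₀ab/L³ = 6·20·4·4/8³ = 15/4 kN
  M_A = M₀b(2a-b)/L² = 20·4·(2·4-4)/8² = 5 kN·m
  R_B = -6M₀ab/L³ = -6·20·4·4/8³ = -15/4 kN
  M_B = M₀a(2b-a)/L² = 20·4·(2·4-4)/8² = 5 kN·m
Superposition: R_A = -69/20 kN, M_A = -39/5 kN·m, R_B = -411/20 kN, M_B = 121/5 kN·m

R_A = -69/20 kN, M_A = -39/5 kN·m, R_B = -411/20 kN, M_B = 121/5 kN·m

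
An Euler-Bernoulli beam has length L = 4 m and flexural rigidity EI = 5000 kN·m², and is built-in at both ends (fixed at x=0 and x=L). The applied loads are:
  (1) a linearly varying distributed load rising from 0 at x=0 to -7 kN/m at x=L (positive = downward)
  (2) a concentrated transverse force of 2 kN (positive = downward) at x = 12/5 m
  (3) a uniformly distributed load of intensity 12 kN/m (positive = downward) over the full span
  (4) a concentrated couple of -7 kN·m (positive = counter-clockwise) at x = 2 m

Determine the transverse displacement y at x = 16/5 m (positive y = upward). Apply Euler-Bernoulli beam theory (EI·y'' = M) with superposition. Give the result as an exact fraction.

Load 1 — triangular load w₀=-7 kN/m (0→w₀ over full span):
  y_1 = -w₀x²(L-x)²(x+2L)/(120LEI) = -(-7)·(16/5)²·(4-(16/5))²·((16/5)+2·4)/(120·4·5000) = 6272/29296875 m
Load 2 — point force P=2 kN at a=12/5 m (b=L-a=8/5):
  y_2 = -Pa²(L-x)²(3bL-(3b+a)(L-x))/(6L³EI)  [x>a] = -2·(12/5)²·(4-(16/5))²·(3·(8/5)·4-(3·(8/5)+(12/5))·(4-(16/5)))/(6·4³·5000) = -504/9765625 m
Load 3 — uniform load w=12 kN/m over full span:
  y_3 = -wx²(L-x)²/(24EI) = -12·(16/5)²·(4-(16/5))²/(24·5000) = -256/390625 m
Load 4 — applied couple M₀=-7 kN·m at a=2 m (b=L-a=2):
  y_4 = (R_Ax³/6 - M_Ax²/2 - M₀(x-a)²/2)/EI  [x>a] with R_A=-21/8, M_A=-7/4 = ((-21/8)·(16/5)³/6 - (-7/4)·(16/5)²/2 - (-7)·((16/5)-2)²/2)/5000 = -21/312500 m
Superposition: y = Σ y_i = -13127/23437500 m ≈ -0.000560 m

y(16/5) = -13127/23437500 m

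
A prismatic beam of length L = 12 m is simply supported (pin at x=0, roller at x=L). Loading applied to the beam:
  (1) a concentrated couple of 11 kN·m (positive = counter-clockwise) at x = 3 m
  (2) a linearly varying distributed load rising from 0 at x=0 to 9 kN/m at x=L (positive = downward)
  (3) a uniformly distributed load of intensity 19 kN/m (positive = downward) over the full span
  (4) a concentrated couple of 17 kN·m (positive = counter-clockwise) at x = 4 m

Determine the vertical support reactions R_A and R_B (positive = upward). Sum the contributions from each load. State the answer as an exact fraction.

Load 1 — applied couple M₀=11 kN·m at a=3 m (b=L-a=9):
  R_A = M₀/L = 11/12 kN
  R_B = -M₀/L = -11/12 kN
Load 2 — triangular load w₀=9 kN/m (0→w₀ over full span):
  R_A = w₀L/6 = 9·12/6 = 18 kN
  R_B = w₀L/3 = 9·12/3 = 36 kN
Load 3 — uniform load w=19 kN/m over full span:
  R_A = wL/2 = 19·12/2 = 114 kN
  R_B = wL/2 = 19·12/2 = 114 kN
Load 4 — applied couple M₀=17 kN·m at a=4 m (b=L-a=8):
  R_A = M₀/L = 17/12 kN
  R_B = -M₀/L = -17/12 kN
Superposition: R_A = 403/3 kN, R_B = 443/3 kN

R_A = 403/3 kN, R_B = 443/3 kN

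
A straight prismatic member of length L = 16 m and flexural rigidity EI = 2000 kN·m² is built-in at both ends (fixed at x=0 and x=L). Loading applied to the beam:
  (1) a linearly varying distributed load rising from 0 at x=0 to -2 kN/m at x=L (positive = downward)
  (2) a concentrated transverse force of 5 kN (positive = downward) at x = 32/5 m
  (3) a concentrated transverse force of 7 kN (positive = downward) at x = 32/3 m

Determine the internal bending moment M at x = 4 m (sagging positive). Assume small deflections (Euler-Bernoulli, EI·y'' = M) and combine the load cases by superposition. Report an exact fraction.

Load 1 — triangular load w₀=-2 kN/m (0→w₀ over full span):
  M_1 = 3w₀Lx/20 - w₀L²/30 - w₀x³/(6L) = 3·(-2)·16·4/20 - (-2)·16²/30 - (-2)·4³/(6·16) = -4/5 kN·m
Load 2 — point force P=5 kN at a=32/5 m (b=L-a=48/5):
  M_2 = Pb²(3a+b)x/L³ - Pab²/L²  [x≤a] = 5·(48/5)²·(3·(32/5)+(48/5))·4/16³ - 5·(32/5)·(48/5)²/16² = 36/25 kN·m
Load 3 — point force P=7 kN at a=32/3 m (b=L-a=16/3):
  M_3 = Pb²(3a+b)x/L³ - Pab²/L²  [x≤a] = 7·(16/3)²·(3·(32/3)+(16/3))·4/16³ - 7·(32/3)·(16/3)²/16² = -28/27 kN·m
Superposition: M = Σ M_i = -268/675 kN·m ≈ -0.397037 kN·m

M(4) = -268/675 kN·m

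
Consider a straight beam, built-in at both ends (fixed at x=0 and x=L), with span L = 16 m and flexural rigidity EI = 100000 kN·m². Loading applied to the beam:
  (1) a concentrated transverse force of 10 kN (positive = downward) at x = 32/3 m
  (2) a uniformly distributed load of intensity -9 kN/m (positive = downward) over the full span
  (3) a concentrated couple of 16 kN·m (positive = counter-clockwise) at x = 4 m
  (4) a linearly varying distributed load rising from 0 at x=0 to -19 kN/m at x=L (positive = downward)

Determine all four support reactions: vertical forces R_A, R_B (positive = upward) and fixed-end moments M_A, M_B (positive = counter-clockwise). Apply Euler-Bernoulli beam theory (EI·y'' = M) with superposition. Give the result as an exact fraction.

R_A = -122993/1080 kN, M_A = -46613/135 kN·m, R_B = -185887/1080 kN, M_B = 56227/135 kN·m

Load 1 — point force P=10 kN at a=32/3 m (b=L-a=16/3):
  R_A = Pb²(3a+b)/L³ = 10·(16/3)²·(3·(32/3)+(16/3))/16³ = 70/27 kN
  M_A = Pab²/L² = 10·(32/3)·(16/3)²/16² = 320/27 kN·m
  R_B = Pa²(a+3b)/L³ = 10·(32/3)²·((32/3)+3·(16/3))/16³ = 200/27 kN
  M_B = -Pa²b/L² = -10·(32/3)²·(16/3)/16² = -640/27 kN·m
Load 2 — uniform load w=-9 kN/m over full span:
  R_A = wL/2 = (-9)·16/2 = -72 kN
  M_A = wL²/12 = (-9)·16²/12 = -192 kN·m
  R_B = wL/2 = (-9)·16/2 = -72 kN
  M_B = -wL²/12 = -(-9)·16²/12 = 192 kN·m
Load 3 — applied couple M₀=16 kN·m at a=4 m (b=L-a=12):
  R_A = 6M₀ab/L³ = 6·16·4·12/16³ = 9/8 kN
  M_A = M₀b(2a-b)/L² = 16·12·(2·4-12)/16² = -3 kN·m
  R_B = -6M₀ab/L³ = -6·16·4·12/16³ = -9/8 kN
  M_B = M₀a(2b-a)/L² = 16·4·(2·12-4)/16² = 5 kN·m
Load 4 — triangular load w₀=-19 kN/m (0→w₀ over full span):
  R_A = 3w₀L/20 = 3·(-19)·16/20 = -228/5 kN
  M_A = w₀L²/30 = (-19)·16²/30 = -2432/15 kN·m
  R_B = 7w₀L/20 = 7·(-19)·16/20 = -532/5 kN
  M_B = -w₀L²/20 = -(-19)·16²/20 = 1216/5 kN·m
Superposition: R_A = -122993/1080 kN, M_A = -46613/135 kN·m, R_B = -185887/1080 kN, M_B = 56227/135 kN·m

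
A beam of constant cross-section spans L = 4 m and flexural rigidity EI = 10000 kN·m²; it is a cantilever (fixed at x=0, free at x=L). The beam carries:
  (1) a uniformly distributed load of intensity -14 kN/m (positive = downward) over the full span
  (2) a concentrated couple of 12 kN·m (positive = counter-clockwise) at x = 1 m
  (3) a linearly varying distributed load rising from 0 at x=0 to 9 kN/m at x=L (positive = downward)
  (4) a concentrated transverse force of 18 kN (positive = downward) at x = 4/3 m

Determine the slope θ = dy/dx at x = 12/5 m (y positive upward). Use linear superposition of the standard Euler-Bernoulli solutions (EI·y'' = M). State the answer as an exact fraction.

θ(12/5) = 10829/1562500 rad

Load 1 — uniform load w=-14 kN/m over full span:
  θ_1 = -wx(x²-3Lx+3L²)/(6EI) = -(-14)·(12/5)·((12/5)²-3·4·(12/5)+3·4²)/(6·10000) = 1092/78125 rad
Load 2 — applied couple M₀=12 kN·m at a=1 m (b=L-a=3):
  θ_2 = M₀a/EI  [x>a] = 12·1/10000 = 3/2500 rad
Load 3 — triangular load w₀=9 kN/m (0→w₀ over full span):
  θ_3 = (w₀Lx²/4-w₀L²x/3-w₀x⁴/(24L))/EI = (9·4·(12/5)²/4-9·4²·(12/5)/3-9·(12/5)⁴/(24·4))/10000 = -5193/781250 rad
Load 4 — point force P=18 kN at a=4/3 m (b=L-a=8/3):
  θ_4 = -Pa²/(2EI)  [x>a] = -18·(4/3)²/(2·10000) = -1/625 rad
Superposition: θ = Σ θ_i = 10829/1562500 rad ≈ 0.006931 rad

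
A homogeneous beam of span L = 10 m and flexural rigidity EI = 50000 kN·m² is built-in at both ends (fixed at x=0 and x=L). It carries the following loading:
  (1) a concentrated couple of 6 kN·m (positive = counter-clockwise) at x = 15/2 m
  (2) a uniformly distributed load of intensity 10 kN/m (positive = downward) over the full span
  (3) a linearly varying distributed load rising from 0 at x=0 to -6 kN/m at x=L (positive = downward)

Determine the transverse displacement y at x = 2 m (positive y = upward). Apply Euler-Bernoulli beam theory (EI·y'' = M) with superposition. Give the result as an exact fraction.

Load 1 — applied couple M₀=6 kN·m at a=15/2 m (b=L-a=5/2):
  y_1 = (R_Ax³/6 - M_Ax²/2)/EI  [x≤a] with R_A=27/40, M_A=15/8 = ((27/40)·2³/6 - (15/8)·2²/2)/50000 = -57/1000000 m
Load 2 — uniform load w=10 kN/m over full span:
  y_2 = -wx²(L-x)²/(24EI) = -10·2²·(10-2)²/(24·50000) = -4/1875 m
Load 3 — triangular load w₀=-6 kN/m (0→w₀ over full span):
  y_3 = -w₀x²(L-x)²(x+2L)/(120LEI) = -(-6)·2²·(10-2)²·(2+2·10)/(120·10·50000) = 44/78125 m
Superposition: y = Σ y_i = -24407/15000000 m ≈ -0.001627 m

y(2) = -24407/15000000 m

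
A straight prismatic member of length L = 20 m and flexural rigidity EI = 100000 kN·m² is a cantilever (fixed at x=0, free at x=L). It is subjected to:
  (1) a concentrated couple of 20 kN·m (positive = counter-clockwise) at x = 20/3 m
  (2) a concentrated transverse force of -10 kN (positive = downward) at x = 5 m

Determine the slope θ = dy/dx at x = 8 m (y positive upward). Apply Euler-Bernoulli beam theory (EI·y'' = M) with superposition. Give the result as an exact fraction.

Load 1 — applied couple M₀=20 kN·m at a=20/3 m (b=L-a=40/3):
  θ_1 = M₀a/EI  [x>a] = 20·(20/3)/100000 = 1/750 rad
Load 2 — point force P=-10 kN at a=5 m (b=L-a=15):
  θ_2 = -Pa²/(2EI)  [x>a] = -(-10)·5²/(2·100000) = 1/800 rad
Superposition: θ = Σ θ_i = 31/12000 rad ≈ 0.002583 rad

θ(8) = 31/12000 rad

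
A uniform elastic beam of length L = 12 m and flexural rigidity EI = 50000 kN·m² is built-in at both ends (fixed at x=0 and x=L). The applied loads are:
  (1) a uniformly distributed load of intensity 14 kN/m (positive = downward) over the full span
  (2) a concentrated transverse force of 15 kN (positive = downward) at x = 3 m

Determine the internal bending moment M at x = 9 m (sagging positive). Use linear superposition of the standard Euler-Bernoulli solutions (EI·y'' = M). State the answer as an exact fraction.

Load 1 — uniform load w=14 kN/m over full span:
  M_1 = wLx/2 - wL²/12 - wx²/2 = 14·12·9/2 - 14·12²/12 - 14·9²/2 = 21 kN·m
Load 2 — point force P=15 kN at a=3 m (b=L-a=9):
  M_2 = Pa²(a+3b)(L-x)/L³ - Pa²b/L²  [x>a] = 15·3²·(3+3·9)·(12-9)/12³ - 15·3²·9/12² = -45/32 kN·m
Superposition: M = Σ M_i = 627/32 kN·m ≈ 19.593750 kN·m

M(9) = 627/32 kN·m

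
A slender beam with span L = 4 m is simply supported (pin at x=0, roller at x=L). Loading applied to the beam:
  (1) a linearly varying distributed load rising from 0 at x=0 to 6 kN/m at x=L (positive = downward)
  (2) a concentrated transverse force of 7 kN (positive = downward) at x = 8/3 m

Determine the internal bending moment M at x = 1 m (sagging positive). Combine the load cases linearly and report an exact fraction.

Load 1 — triangular load w₀=6 kN/m (0→w₀ over full span):
  M_1 = w₀Lx/6 - w₀x³/(6L) = 6·4·1/6 - 6·1³/(6·4) = 15/4 kN·m
Load 2 — point force P=7 kN at a=8/3 m (b=L-a=4/3):
  M_2 = Pbx/L  [x≤a] = 7·(4/3)·1/4 = 7/3 kN·m
Superposition: M = Σ M_i = 73/12 kN·m ≈ 6.083333 kN·m

M(1) = 73/12 kN·m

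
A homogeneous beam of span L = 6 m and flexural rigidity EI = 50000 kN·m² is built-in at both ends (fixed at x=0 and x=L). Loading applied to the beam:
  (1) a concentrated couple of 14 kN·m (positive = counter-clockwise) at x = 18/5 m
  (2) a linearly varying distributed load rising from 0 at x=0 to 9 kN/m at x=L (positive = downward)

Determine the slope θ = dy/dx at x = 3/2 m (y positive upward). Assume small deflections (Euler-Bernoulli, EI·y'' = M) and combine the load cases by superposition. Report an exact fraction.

Load 1 — applied couple M₀=14 kN·m at a=18/5 m (b=L-a=12/5):
  θ_1 = (R_Ax²/2 - M_Ax)/EI  [x≤a] with R_A=84/25, M_A=112/25 = ((84/25)·(3/2)²/2 - (112/25)·(3/2))/50000 = -147/2500000 rad
Load 2 — triangular load w₀=9 kN/m (0→w₀ over full span):
  θ_2 = -w₀(2x(L-x)(L-2x)(x+2L)+x²(L-x)²)/(120LEI) = -9·(2·(3/2)·(6-(3/2))·(6-2·(3/2))·((3/2)+2·6)+(3/2)²·(6-(3/2))²)/(120·6·50000) = -9477/64000000 rad
Superposition: θ = Σ θ_i = -66201/320000000 rad ≈ -0.000207 rad

θ(3/2) = -66201/320000000 rad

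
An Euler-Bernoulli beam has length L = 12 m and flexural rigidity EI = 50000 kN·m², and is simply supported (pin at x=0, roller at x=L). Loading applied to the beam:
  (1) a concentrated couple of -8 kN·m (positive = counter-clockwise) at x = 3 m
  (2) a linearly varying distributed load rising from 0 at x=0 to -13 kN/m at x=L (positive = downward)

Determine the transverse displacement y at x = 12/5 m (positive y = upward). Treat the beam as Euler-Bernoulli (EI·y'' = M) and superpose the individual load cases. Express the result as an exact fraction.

Load 1 — applied couple M₀=-8 kN·m at a=3 m (b=L-a=9):
  y_1 = (M₀x³/(6L)+C₁x)/EI  [x≤a] with C₁=M₀(3b²-L²)/(6L)=-11 = ((-8)·(12/5)³/(6·12)+(-11)·(12/5))/50000 = -873/1562500 m
Load 2 — triangular load w₀=-13 kN/m (0→w₀ over full span):
  y_2 = -w₀x(7L⁴-10L²x²+3x⁴)/(360LEI) = -(-13)·(12/5)·(7·12⁴-10·12²·(12/5)²+3·(12/5)⁴)/(360·12·50000) = 965952/48828125 m
Superposition: y = Σ y_i = 3754683/195312500 m ≈ 0.019224 m

y(12/5) = 3754683/195312500 m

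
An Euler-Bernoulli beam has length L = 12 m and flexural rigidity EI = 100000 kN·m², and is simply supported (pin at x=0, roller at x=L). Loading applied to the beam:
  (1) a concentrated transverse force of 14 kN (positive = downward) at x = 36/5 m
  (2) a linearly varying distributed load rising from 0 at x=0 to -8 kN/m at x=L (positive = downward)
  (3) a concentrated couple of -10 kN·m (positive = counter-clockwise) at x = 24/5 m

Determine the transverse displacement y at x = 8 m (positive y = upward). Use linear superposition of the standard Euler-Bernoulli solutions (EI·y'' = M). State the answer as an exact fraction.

y(8) = 1984/390625 m

Load 1 — point force P=14 kN at a=36/5 m (b=L-a=24/5):
  y_1 = -Pa(L-x)(2Lx-a²-x²)/(6LEI)  [x>a] = -14·(36/5)·(12-8)·(2·12·8-(36/5)²-8²)/(6·12·100000) = -1666/390625 m
Load 2 — triangular load w₀=-8 kN/m (0→w₀ over full span):
  y_2 = -w₀x(7L⁴-10L²x²+3x⁴)/(360LEI) = -(-8)·8·(7·12⁴-10·12²·8²+3·8⁴)/(360·12·100000) = 272/28125 m
Load 3 — applied couple M₀=-10 kN·m at a=24/5 m (b=L-a=36/5):
  y_3 = (M₀x³/(6L)-M₀(x-a)²/2+C₁x)/EI  [x>a] with C₁=M₀(3b²-L²)/(6L)=-8/5 = ((-10)·8³/(6·12)-(-10)·(8-(24/5))²/2+(-8/5)·8)/100000 = -46/140625 m
Superposition: y = Σ y_i = 1984/390625 m ≈ 0.005079 m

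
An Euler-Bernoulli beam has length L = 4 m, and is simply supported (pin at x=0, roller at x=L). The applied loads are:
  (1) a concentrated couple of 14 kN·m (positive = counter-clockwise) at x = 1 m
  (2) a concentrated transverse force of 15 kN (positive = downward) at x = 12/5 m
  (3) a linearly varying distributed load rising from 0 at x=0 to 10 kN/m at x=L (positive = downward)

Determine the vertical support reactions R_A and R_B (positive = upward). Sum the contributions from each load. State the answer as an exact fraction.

R_A = 97/6 kN, R_B = 113/6 kN

Load 1 — applied couple M₀=14 kN·m at a=1 m (b=L-a=3):
  R_A = M₀/L = 14/4 = 7/2 kN
  R_B = -M₀/L = -14/4 = -7/2 kN
Load 2 — point force P=15 kN at a=12/5 m (b=L-a=8/5):
  R_A = Pb/L = 15·(8/5)/4 = 6 kN
  R_B = Pa/L = 15·(12/5)/4 = 9 kN
Load 3 — triangular load w₀=10 kN/m (0→w₀ over full span):
  R_A = w₀L/6 = 10·4/6 = 20/3 kN
  R_B = w₀L/3 = 10·4/3 = 40/3 kN
Superposition: R_A = 97/6 kN, R_B = 113/6 kN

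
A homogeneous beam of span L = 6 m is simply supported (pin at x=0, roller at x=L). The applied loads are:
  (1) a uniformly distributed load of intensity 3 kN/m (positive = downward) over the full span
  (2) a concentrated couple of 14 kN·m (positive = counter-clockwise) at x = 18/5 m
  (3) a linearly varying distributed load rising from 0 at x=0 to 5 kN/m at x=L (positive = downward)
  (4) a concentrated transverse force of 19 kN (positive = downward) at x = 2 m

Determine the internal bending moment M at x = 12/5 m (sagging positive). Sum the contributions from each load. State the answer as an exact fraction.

M(12/5) = 1286/25 kN·m

Load 1 — uniform load w=3 kN/m over full span:
  M_1 = wx(L-x)/2 = 3·(12/5)·(6-(12/5))/2 = 324/25 kN·m
Load 2 — applied couple M₀=14 kN·m at a=18/5 m (b=L-a=12/5):
  M_2 = M₀x/L  [x≤a] = 14·(12/5)/6 = 28/5 kN·m
Load 3 — triangular load w₀=5 kN/m (0→w₀ over full span):
  M_3 = w₀Lx/6 - w₀x³/(6L) = 5·6·(12/5)/6 - 5·(12/5)³/(6·6) = 252/25 kN·m
Load 4 — point force P=19 kN at a=2 m (b=L-a=4):
  M_4 = Pa(L-x)/L  [x>a] = 19·2·(6-(12/5))/6 = 114/5 kN·m
Superposition: M = Σ M_i = 1286/25 kN·m ≈ 51.440000 kN·m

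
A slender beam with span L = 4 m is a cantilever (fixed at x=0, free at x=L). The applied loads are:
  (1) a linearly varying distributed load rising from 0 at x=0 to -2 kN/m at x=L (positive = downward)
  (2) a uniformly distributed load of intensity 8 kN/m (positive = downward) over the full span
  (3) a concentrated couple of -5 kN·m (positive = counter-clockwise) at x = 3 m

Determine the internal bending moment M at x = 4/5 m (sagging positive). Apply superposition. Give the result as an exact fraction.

Load 1 — triangular load w₀=-2 kN/m (0→w₀ over full span):
  M_1 = w₀Lx/2 - w₀L²/3 - w₀x³/(6L) = (-2)·4·(4/5)/2 - (-2)·4²/3 - (-2)·(4/5)³/(6·4) = 2816/375 kN·m
Load 2 — uniform load w=8 kN/m over full span:
  M_2 = -w(L-x)²/2 = -8·(4-(4/5))²/2 = -1024/25 kN·m
Load 3 — applied couple M₀=-5 kN·m at a=3 m (b=L-a=1):
  M_3 = M₀  [x≤a] = (-5) = -5 kN·m
Superposition: M = Σ M_i = -14419/375 kN·m ≈ -38.450667 kN·m

M(4/5) = -14419/375 kN·m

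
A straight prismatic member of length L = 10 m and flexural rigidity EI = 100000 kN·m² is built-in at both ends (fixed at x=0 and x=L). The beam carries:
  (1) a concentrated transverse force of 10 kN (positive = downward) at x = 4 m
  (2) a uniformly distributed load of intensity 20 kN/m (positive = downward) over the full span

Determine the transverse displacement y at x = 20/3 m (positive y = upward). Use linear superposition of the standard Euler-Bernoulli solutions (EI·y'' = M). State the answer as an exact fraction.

Load 1 — point force P=10 kN at a=4 m (b=L-a=6):
  y_1 = -Pa²(L-x)²(3bL-(3b+a)(L-x))/(6L³EI)  [x>a] = -10·4²·(10-(20/3))²·(3·6·10-(3·6+4)·(10-(20/3)))/(6·10³·100000) = -16/50625 m
Load 2 — uniform load w=20 kN/m over full span:
  y_2 = -wx²(L-x)²/(24EI) = -20·(20/3)²·(10-(20/3))²/(24·100000) = -1/243 m
Superposition: y = Σ y_i = -673/151875 m ≈ -0.004431 m

y(20/3) = -673/151875 m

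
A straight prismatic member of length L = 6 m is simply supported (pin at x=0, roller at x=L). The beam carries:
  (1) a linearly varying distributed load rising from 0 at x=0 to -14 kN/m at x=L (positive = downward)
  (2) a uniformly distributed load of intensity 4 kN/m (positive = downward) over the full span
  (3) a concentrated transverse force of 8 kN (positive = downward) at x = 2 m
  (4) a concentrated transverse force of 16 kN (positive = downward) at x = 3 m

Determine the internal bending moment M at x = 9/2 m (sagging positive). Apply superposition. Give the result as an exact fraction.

Load 1 — triangular load w₀=-14 kN/m (0→w₀ over full span):
  M_1 = w₀Lx/6 - w₀x³/(6L) = (-14)·6·(9/2)/6 - (-14)·(9/2)³/(6·6) = -441/16 kN·m
Load 2 — uniform load w=4 kN/m over full span:
  M_2 = wx(L-x)/2 = 4·(9/2)·(6-(9/2))/2 = 27/2 kN·m
Load 3 — point force P=8 kN at a=2 m (b=L-a=4):
  M_3 = Pa(L-x)/L  [x>a] = 8·2·(6-(9/2))/6 = 4 kN·m
Load 4 — point force P=16 kN at a=3 m (b=L-a=3):
  M_4 = Pa(L-x)/L  [x>a] = 16·3·(6-(9/2))/6 = 12 kN·m
Superposition: M = Σ M_i = 31/16 kN·m ≈ 1.937500 kN·m

M(9/2) = 31/16 kN·m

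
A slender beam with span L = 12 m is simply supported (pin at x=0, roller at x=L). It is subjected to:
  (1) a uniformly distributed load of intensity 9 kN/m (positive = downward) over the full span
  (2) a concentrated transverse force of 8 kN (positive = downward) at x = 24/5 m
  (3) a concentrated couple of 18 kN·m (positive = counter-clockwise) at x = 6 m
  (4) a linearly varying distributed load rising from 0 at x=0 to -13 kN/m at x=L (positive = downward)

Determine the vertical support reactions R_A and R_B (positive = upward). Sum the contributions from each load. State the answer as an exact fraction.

Load 1 — uniform load w=9 kN/m over full span:
  R_A = wL/2 = 9·12/2 = 54 kN
  R_B = wL/2 = 9·12/2 = 54 kN
Load 2 — point force P=8 kN at a=24/5 m (b=L-a=36/5):
  R_A = Pb/L = 8·(36/5)/12 = 24/5 kN
  R_B = Pa/L = 8·(24/5)/12 = 16/5 kN
Load 3 — applied couple M₀=18 kN·m at a=6 m (b=L-a=6):
  R_A = M₀/L = 18/12 = 3/2 kN
  R_B = -M₀/L = -18/12 = -3/2 kN
Load 4 — triangular load w₀=-13 kN/m (0→w₀ over full span):
  R_A = w₀L/6 = (-13)·12/6 = -26 kN
  R_B = w₀L/3 = (-13)·12/3 = -52 kN
Superposition: R_A = 343/10 kN, R_B = 37/10 kN

R_A = 343/10 kN, R_B = 37/10 kN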